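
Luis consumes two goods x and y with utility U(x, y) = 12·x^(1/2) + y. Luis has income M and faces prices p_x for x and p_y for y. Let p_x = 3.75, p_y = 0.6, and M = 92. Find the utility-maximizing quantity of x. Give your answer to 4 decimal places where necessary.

x* = 0.9216

MU_x = 6/√x, MU_y = 1. Tangency: 6/√x = p_x/p_y.
Thus x* = (6·p_y/p_x)² — independent of M — with the rest of income spent on y.
Plugging in: x* = (6·0.6/3.75)² = 0.9216.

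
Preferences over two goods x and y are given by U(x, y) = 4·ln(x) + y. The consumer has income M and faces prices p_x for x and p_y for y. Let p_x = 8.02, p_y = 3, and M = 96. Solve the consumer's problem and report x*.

Set MRS = p_x/p_y: (4/x)/1 = p_x/p_y.
So x*(p_x,p_y) = 4·p_y/p_x, independent of income; and y* = (M − 4·p_y)/p_y.
At the given prices: x* = 4·3/8.02 = 1.4963.

x* = 1.4963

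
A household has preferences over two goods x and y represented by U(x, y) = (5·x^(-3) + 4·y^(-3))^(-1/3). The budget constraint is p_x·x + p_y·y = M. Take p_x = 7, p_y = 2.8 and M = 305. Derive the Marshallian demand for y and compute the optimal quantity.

MRS = MU_x/MU_y = (5/4)·(y/x)^(4). Set equal to p_x/p_y.
Solve for the ratio: y/x = [(4/5)·p_x/p_y]^(0.25).
Substitute y = (y/x)·x into the budget: x* = M/(p_x + p_y·(y/x)).
Numerically y/x = 1.189207, so x* = 305/(7 + 2.8·1.189207) = 29.5263 and y* = 1.189207·29.5263 = 35.1129.

y* = 35.1129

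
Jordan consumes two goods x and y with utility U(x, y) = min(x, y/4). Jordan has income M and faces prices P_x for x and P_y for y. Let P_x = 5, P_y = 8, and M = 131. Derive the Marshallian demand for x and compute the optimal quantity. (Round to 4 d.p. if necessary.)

Demand: x*(P_x,P_y,M) = M/(P_x + 4·P_y), y* = 4·M/(P_x + 4·P_y).
Here 5 + 4·8 = 37, giving x* = 3.5405.

x* = 3.5405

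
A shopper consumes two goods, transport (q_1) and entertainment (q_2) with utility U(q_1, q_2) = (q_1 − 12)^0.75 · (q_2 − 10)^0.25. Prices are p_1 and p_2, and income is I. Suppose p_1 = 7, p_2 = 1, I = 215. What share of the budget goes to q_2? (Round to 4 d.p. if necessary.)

share on q_2 = 0.1872

MRS = 3·(q_2−10)/(q_1−12). Tangency with p_1/p_2 gives q_2−10 = (1/3)·(p_1/p_2)·(q_1−12).
Substituting into the budget: q_1* = 12 + 0.75·(I − 12·p_1 − 10·p_2)/p_1, and q_2* = 10 + 0.25·(…)/p_2.
Discretionary income = 215 − 12·7 − 10·1 = 121; q_1* = 12 + 0.75·121/7 = 24.9643; q_2* = 10 + 0.25·121/1 = 40.25.
Expenditure on q_2: 1·40.25 = 40.25; share = 0.1872.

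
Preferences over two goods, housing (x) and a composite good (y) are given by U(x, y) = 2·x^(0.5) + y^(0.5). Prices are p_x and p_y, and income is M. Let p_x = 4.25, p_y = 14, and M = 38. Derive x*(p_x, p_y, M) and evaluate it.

MU_x ∝ 2·x^(-0.5), MU_y ∝ y^(-0.5), so MRS = 2·(y/x)^(0.5) = p_x/p_y.
Hence y/x = ((1/2)·p_x/p_y)^(1/(0.5)), i.e. raised to the 2 power.
Substitute y = (y/x)·x into the budget: x* = M/(p_x + p_y·(y/x)).
Numerically y/x = 0.023039, so x* = 38/(4.25 + 14·0.023039) = 8.3105.

x* = 8.3105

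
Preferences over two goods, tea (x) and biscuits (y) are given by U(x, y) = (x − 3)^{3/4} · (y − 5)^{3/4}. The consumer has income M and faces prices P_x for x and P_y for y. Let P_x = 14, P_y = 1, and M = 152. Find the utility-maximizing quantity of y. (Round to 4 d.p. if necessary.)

y* = 57.5

After buying the subsistence bundle (3, 5), a share 0.5 of the remaining income goes to x: x* = 3 + 0.5·(M − 3P_x − 5P_y)/P_x.
Discretionary income = 152 − 3·14 − 5·1 = 105; y* = 5 + 0.5·105/1 = 57.5.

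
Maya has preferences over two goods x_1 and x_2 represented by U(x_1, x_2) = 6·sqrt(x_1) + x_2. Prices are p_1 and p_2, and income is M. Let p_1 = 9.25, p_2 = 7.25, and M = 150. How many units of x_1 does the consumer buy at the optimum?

Plugging in: x_1* = (3·7.25/9.25)² = 5.5289.

x_1* = 5.5289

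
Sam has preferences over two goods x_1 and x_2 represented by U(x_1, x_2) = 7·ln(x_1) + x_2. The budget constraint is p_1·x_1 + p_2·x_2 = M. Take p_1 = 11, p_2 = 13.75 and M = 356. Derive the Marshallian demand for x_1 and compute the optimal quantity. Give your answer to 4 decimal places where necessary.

MU_x_1 = 7/x_1, MU_x_2 = 1. Tangency: 7/x_1 = p_1/p_2.
So x_1*(p_1,p_2) = 7·p_2/p_1, independent of income; and x_2* = (M − 7·p_2)/p_2.
At the given prices: x_1* = 7·13.75/11 = 8.75.

x_1* = 8.75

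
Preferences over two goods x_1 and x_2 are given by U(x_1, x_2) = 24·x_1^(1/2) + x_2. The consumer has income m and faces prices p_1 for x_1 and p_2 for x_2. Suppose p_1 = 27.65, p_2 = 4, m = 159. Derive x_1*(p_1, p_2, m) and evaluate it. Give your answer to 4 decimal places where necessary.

MU_x_1 = 12/√x_1, MU_x_2 = 1. Tangency: 12/√x_1 = p_1/p_2.
Solve: √x_1 = 12·p_2/p_1, so x_1*(p_1,p_2) = (12·p_2/p_1)², and x_2* = (m − p_1·x_1*)/p_2.
Plugging in: x_1* = (12·4/27.65)² = 3.0136.

x_1* = 3.0136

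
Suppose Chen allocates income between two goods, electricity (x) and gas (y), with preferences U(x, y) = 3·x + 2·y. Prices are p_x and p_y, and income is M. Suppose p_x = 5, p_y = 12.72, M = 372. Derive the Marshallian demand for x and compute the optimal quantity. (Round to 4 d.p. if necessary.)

Numerically: x* = 74.4, y* = 0.

x* = 74.4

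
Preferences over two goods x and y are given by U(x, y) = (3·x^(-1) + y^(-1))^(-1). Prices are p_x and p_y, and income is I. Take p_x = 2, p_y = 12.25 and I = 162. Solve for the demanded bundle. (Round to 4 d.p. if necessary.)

MRS = MU_x/MU_y = 3·(y/x)^(2). Set equal to p_x/p_y.
Solve for the ratio: y/x = [(1/3)·p_x/p_y]^(0.5).
Substitute y = (y/x)·x into the budget: x* = I/(p_x + p_y·(y/x)).
Numerically y/x = 0.233285, so x* = 162/(2 + 12.25·0.233285) = 33.3489 and y* = 0.233285·33.3489 = 7.7798.

x* = 33.3489, y* = 7.7798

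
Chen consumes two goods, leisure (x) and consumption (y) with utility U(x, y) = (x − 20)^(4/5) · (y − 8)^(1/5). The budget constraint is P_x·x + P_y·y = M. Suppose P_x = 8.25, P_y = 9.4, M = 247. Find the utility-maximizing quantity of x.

This is Cobb-Douglas in (x−20, y−8): tangency gives 0.8·P_y·(y−8) = 0.2·P_x·(x−20).
Substituting into the budget: x* = 20 + 0.8·(M − 20·P_x − 8·P_y)/P_x, and y* = 8 + 0.2·(…)/P_y.
Discretionary income = 247 − 20·8.25 − 8·9.4 = 6.8; x* = 20 + 0.8·6.8/8.25 = 20.6594.

x* = 20.6594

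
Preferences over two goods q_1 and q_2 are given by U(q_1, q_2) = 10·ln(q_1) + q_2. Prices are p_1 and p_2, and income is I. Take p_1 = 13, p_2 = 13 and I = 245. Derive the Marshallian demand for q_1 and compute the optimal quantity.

So q_1*(p_1,p_2) = 10·p_2/p_1, independent of income; and q_2* = (I − 10·p_2)/p_2.
At the given prices: q_1* = 10·13/13 = 10.

q_1* = 10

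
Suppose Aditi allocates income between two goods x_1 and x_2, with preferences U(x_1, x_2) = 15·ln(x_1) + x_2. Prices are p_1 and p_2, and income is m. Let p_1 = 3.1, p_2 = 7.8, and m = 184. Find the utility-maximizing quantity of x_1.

Set MRS = p_1/p_2: (15/x_1)/1 = p_1/p_2.
So x_1*(p_1,p_2) = 15·p_2/p_1, independent of income; and x_2* = (m − 15·p_2)/p_2.
At the given prices: x_1* = 15·7.8/3.1 = 37.7419.

x_1* = 37.7419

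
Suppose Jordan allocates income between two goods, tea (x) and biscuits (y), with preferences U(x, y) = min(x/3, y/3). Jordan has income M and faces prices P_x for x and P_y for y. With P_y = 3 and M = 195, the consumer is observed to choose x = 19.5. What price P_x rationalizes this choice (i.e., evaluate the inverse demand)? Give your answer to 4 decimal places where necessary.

With perfect complements, no substitution: consume in ratio x:y = 3:3.
Budget: P_x·x + P_y·x = M, so (3·P_x + 3·P_y)·x = 3·M.
Demand: x*(P_x,P_y,M) = 3·M/(3·P_x + 3·P_y), y* = 3·M/(3·P_x + 3·P_y).
Set x* = 19.5 in the demand function and solve for P_x: P_x = 7.

P_x = 7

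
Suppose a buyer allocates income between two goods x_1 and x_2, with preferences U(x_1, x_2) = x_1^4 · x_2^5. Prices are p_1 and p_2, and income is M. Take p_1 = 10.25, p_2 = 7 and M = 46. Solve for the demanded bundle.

Tangency: MRS = (4/5)·x_2/x_1 = p_1/p_2.
So 4·p_2·x_2 = 5·p_1·x_1; combined with the budget, a share 4/9 of income goes to x_1.
Demand: x_1*(p_1,p_2,M) = 4/9·M/p_1 and x_2* = 5/9·M/p_2.
At p_1=10.25, p_2=7, M=46: x_1* = 4/9·46/10.25 = 1.9946, x_2* = 3.6508.

x_1* = 1.9946, x_2* = 3.6508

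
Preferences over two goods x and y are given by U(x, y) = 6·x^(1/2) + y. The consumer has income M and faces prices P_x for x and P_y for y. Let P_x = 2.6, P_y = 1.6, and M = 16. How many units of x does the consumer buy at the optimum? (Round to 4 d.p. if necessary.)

Thus x* = (3·P_y/P_x)² — independent of M — with the rest of income spent on y.
Plugging in: x* = (3·1.6/2.6)² = 3.4083.

x* = 3.4083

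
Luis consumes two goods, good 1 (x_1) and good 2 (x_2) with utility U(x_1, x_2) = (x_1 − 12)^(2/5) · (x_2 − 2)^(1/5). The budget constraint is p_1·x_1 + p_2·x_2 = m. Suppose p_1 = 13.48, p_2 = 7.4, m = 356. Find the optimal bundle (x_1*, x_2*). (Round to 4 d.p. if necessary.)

After buying the subsistence bundle (12, 2), a share 2/3 of the remaining income goes to x_1: x_1* = 12 + 2/3·(m − 12p_1 − 2p_2)/p_1.
Discretionary income = 356 − 12·13.48 − 2·7.4 = 179.44; x_1* = 12 + 2/3·179.44/13.48 = 20.8744; x_2* = 2 + 1/3·179.44/7.4 = 10.0829.

x_1* = 20.8744, x_2* = 10.0829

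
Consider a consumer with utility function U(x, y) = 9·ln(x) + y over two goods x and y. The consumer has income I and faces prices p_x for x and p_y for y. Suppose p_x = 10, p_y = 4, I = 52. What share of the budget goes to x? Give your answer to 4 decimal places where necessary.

share on x = 0.6923

At the given prices: x* = 9·4/10 = 3.6, and y* = 4.
Expenditure on x: 10·3.6 = 36; share = 0.6923.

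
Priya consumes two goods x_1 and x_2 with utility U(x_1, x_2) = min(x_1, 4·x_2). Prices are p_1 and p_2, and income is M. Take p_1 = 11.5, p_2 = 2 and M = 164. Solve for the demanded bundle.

Leontief preferences: the optimum is at the kink where x_1/4 = x_2/1, i.e. x_2 = (1/4)·x_1.
Budget: p_1·x_1 + p_2·(1/4)·x_1 = M, so (4·p_1 + p_2)·x_1 = 4·M.
Demand: x_1*(p_1,p_2,M) = 4·M/(4·p_1 + p_2), x_2* = M/(4·p_1 + p_2).
Here 4·11.5 + 2 = 48, giving x_1* = 13.6667 and x_2* = 3.4167.

x_1* = 13.6667, x_2* = 3.4167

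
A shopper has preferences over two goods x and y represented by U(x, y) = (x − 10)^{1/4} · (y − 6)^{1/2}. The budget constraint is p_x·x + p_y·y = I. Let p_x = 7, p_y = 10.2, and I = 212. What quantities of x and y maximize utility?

Let x' = x−10, y' = y−6. MRS = (1/2)·y'/x' = p_x/p_y.
After buying the subsistence bundle (10, 6), a share 1/3 of the remaining income goes to x: x* = 10 + 1/3·(I − 10p_x − 6p_y)/p_x.
Discretionary income = 212 − 10·7 − 6·10.2 = 80.8; x* = 10 + 1/3·80.8/7 = 13.8476; y* = 6 + 2/3·80.8/10.2 = 11.281.

x* = 13.8476, y* = 11.281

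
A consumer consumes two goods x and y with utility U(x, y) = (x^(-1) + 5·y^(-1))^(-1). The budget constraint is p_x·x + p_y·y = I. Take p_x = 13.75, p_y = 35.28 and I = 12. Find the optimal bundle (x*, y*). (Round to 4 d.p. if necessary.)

x* = 0.1905, y* = 0.2659

Substitute y = (y/x)·x into the budget: x* = I/(p_x + p_y·(y/x)).
Numerically y/x = 1.395957, so x* = 12/(13.75 + 35.28·1.395957) = 0.1905 and y* = 1.395957·0.1905 = 0.2659.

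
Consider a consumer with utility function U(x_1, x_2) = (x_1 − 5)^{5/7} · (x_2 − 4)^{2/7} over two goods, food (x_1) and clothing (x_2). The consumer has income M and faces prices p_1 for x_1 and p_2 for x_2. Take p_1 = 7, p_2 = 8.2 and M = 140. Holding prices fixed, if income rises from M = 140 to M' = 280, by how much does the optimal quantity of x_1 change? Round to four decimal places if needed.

Δx_1* = 14.2857

This is Cobb-Douglas in (x_1−5, x_2−4): tangency gives 5/7·p_2·(x_2−4) = 2/7·p_1·(x_1−5).
After buying the subsistence bundle (5, 4), a share 5/7 of the remaining income goes to x_1: x_1* = 5 + 5/7·(M − 5p_1 − 4p_2)/p_1.
Discretionary income = 140 − 5·7 − 4·8.2 = 72.2; x_1* = 5 + 5/7·72.2/7 = 12.3673.
At M' = 280: x_1* = 26.6531. Change: 26.6531 − 12.3673 = 14.2857.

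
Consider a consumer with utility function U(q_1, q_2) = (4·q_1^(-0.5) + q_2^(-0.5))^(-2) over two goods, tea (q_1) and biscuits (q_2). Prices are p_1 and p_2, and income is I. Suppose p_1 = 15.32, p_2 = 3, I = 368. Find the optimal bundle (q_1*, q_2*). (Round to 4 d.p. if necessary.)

From the CES first-order condition, 4·(q_2/q_1)^(1.5) = p_1/p_2.
Hence q_2/q_1 = ((1/4)·p_1/p_2)^(1/(1.5)), i.e. raised to the 2/3 power.
With the ratio pinned down, the budget gives q_1* = I/(p_1 + p_2·(q_2/q_1)) and q_2* = (q_2/q_1)·q_1*.
Numerically q_2/q_1 = 1.176843, so q_1* = 368/(15.32 + 3·1.176843) = 19.522 and q_2* = 1.176843·19.522 = 22.9743.

q_1* = 19.522, q_2* = 22.9743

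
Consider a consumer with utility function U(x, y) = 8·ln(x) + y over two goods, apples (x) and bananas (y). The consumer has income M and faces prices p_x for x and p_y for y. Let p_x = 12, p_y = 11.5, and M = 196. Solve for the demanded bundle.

x* = 7.6667, y* = 9.0435

Set MRS = p_x/p_y: (8/x)/1 = p_x/p_y.
So x*(p_x,p_y) = 8·p_y/p_x, independent of income; and y* = (M − 8·p_y)/p_y.
At the given prices: x* = 8·11.5/12 = 7.6667, and y* = 9.0435.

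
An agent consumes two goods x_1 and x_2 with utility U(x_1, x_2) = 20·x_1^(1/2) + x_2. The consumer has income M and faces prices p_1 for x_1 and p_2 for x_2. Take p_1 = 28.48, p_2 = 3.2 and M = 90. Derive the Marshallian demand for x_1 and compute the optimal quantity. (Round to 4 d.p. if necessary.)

MU_x_1 = 10/√x_1, MU_x_2 = 1. Tangency: 10/√x_1 = p_1/p_2.
Solve: √x_1 = 10·p_2/p_1, so x_1*(p_1,p_2) = (10·p_2/p_1)², and x_2* = (M − p_1·x_1*)/p_2.
Plugging in: x_1* = (10·3.2/28.48)² = 1.2625.

x_1* = 1.2625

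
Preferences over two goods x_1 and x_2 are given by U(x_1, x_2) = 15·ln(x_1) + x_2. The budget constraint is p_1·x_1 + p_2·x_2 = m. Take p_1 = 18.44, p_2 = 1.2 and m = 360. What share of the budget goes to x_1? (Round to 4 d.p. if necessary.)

Set MRS = p_1/p_2: (15/x_1)/1 = p_1/p_2.
So x_1*(p_1,p_2) = 15·p_2/p_1, independent of income; and x_2* = (m − 15·p_2)/p_2.
At the given prices: x_1* = 15·1.2/18.44 = 0.9761, and x_2* = 285.
Expenditure on x_1: 18.44·0.9761 = 18; share = 0.05.

share on x_1 = 0.05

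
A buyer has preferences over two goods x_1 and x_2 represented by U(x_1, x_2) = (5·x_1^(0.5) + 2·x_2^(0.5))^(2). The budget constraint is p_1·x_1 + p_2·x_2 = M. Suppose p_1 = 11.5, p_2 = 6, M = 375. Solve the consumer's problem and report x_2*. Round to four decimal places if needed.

x_2* = 14.6684

MU_x_1 ∝ 5·x_1^(-0.5), MU_x_2 ∝ 2·x_2^(-0.5), so MRS = (5/2)·(x_2/x_1)^(0.5) = p_1/p_2.
Hence x_2/x_1 = ((2/5)·p_1/p_2)^(1/(0.5)), i.e. raised to the 2 power.
Substitute x_2 = (x_2/x_1)·x_1 into the budget: x_1* = M/(p_1 + p_2·(x_2/x_1)).
Numerically x_2/x_1 = 0.587778, so x_1* = 375/(11.5 + 6·0.587778) = 24.9556 and x_2* = 0.587778·24.9556 = 14.6684.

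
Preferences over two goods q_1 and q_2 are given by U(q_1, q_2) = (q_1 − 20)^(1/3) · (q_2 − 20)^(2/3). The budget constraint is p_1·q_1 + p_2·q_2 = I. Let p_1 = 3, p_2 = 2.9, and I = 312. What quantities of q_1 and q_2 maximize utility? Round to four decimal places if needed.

q_1* = 41.5556, q_2* = 64.5977

This is Cobb-Douglas in (q_1−20, q_2−20): tangency gives 1/3·p_2·(q_2−20) = 2/3·p_1·(q_1−20).
After buying the subsistence bundle (20, 20), a share 1/3 of the remaining income goes to q_1: q_1* = 20 + 1/3·(I − 20p_1 − 20p_2)/p_1.
Discretionary income = 312 − 20·3 − 20·2.9 = 194; q_1* = 20 + 1/3·194/3 = 41.5556; q_2* = 20 + 2/3·194/2.9 = 64.5977.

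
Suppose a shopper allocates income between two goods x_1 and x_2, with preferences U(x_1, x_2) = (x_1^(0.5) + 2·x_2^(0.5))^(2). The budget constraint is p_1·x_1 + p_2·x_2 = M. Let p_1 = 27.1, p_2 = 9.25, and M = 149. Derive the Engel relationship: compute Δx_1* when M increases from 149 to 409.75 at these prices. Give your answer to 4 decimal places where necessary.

From the CES first-order condition, (1/2)·(x_2/x_1)^(0.5) = p_1/p_2.
Solve for the ratio: x_2/x_1 = [2·p_1/p_2]^(2).
Substitute x_2 = (x_2/x_1)·x_1 into the budget: x_1* = M/(p_1 + p_2·(x_2/x_1)).
Numerically x_2/x_1 = 34.333265, so x_1* = 149/(27.1 + 9.25·34.333265) = 0.4323.
At M' = 409.75: x_1* = 1.1888. Change: 1.1888 − 0.4323 = 0.7565.

Δx_1* = 0.7565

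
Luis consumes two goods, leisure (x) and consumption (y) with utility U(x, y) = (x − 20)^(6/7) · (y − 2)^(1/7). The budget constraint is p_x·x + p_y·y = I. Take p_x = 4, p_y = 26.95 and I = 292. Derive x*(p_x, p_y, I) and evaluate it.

x* = 53.8786

This is Cobb-Douglas in (x−20, y−2): tangency gives 6/7·p_y·(y−2) = 1/7·p_x·(x−20).
After buying the subsistence bundle (20, 2), a share 6/7 of the remaining income goes to x: x* = 20 + 6/7·(I − 20p_x − 2p_y)/p_x.
Discretionary income = 292 − 20·4 − 2·26.95 = 158.1; x* = 20 + 6/7·158.1/4 = 53.8786.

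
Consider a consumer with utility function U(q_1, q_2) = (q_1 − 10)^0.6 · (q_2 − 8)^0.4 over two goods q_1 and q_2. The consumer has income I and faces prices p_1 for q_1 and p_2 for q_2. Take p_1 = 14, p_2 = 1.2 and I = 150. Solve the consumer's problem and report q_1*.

Let q_1' = q_1−10, q_2' = q_2−8. MRS = (3/2)·q_2'/q_1' = p_1/p_2.
Substituting into the budget: q_1* = 10 + 0.6·(I − 10·p_1 − 8·p_2)/p_1, and q_2* = 8 + 0.4·(…)/p_2.
Discretionary income = 150 − 10·14 − 8·1.2 = 0.4; q_1* = 10 + 0.6·0.4/14 = 10.0171.

q_1* = 10.0171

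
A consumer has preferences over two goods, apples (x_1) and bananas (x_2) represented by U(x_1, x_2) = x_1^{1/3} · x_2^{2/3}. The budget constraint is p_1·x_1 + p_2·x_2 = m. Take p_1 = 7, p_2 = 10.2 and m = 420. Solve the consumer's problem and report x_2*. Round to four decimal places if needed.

x_2* = 27.451

Tangency: MRS = (1/2)·x_2/x_1 = p_1/p_2.
Rearranging, p_2·x_2 = 2·p_1·x_1. Substituting into the budget gives p_1·x_1·(1 + 2) = m.
Demand: x_1*(p_1,p_2,m) = 1/3·m/p_1 and x_2* = 2/3·m/p_2.
At p_1=7, p_2=10.2, m=420: x_2* = 2/3·420/10.2 = 27.451.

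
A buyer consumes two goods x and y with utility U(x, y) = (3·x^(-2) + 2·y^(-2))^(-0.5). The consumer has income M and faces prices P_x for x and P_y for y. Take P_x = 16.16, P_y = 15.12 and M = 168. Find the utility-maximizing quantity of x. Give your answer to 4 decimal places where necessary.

x* = 5.6633

MRS = MU_x/MU_y = (3/2)·(y/x)^(3). Set equal to P_x/P_y.
Solve for the ratio: y/x = [(2/3)·P_x/P_y]^(1/3).
With the ratio pinned down, the budget gives x* = M/(P_x + P_y·(y/x)) and y* = (y/x)·x*.
Numerically y/x = 0.893167, so x* = 168/(16.16 + 15.12·0.893167) = 5.6633.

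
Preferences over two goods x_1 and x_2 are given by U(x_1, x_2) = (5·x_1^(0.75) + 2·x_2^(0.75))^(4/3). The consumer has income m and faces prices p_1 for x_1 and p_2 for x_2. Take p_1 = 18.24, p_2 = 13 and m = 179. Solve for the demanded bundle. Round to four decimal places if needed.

MU_x_1 ∝ 5·x_1^(-0.25), MU_x_2 ∝ 2·x_2^(-0.25), so MRS = (5/2)·(x_2/x_1)^(0.25) = p_1/p_2.
Solve for the ratio: x_2/x_1 = [(2/5)·p_1/p_2]^(4).
Substitute x_2 = (x_2/x_1)·x_1 into the budget: x_1* = m/(p_1 + p_2·(x_2/x_1)).
Numerically x_2/x_1 = 0.099212, so x_1* = 179/(18.24 + 13·0.099212) = 9.1655 and x_2* = 0.099212·9.1655 = 0.9093.

x_1* = 9.1655, x_2* = 0.9093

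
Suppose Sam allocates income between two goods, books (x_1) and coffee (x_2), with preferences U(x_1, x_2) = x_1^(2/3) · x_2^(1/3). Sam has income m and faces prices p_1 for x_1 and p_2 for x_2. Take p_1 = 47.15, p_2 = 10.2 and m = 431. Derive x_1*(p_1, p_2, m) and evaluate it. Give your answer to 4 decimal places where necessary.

x_1* = 6.094

The MRS is 2·x_2/x_1. Set MRS = p_1/p_2.
So 2/3·p_2·x_2 = 1/3·p_1·x_1; combined with the budget, a share 2/3 of income goes to x_1.
Demand: x_1*(p_1,p_2,m) = 2/3·m/p_1 and x_2* = 1/3·m/p_2.
At p_1=47.15, p_2=10.2, m=431: x_1* = 2/3·431/47.15 = 6.094.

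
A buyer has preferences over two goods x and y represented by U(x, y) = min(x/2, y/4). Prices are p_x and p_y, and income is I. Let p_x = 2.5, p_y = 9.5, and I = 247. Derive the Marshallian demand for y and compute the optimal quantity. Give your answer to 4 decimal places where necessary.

y* = 22.9767

Leontief preferences: the optimum is at the kink where x/2 = y/4, i.e. y = 2·x.
Budget: p_x·x + p_y·2·x = I, so (2·p_x + 4·p_y)·x = 2·I.
Demand: x*(p_x,p_y,I) = 2·I/(2·p_x + 4·p_y), y* = 4·I/(2·p_x + 4·p_y).
Here 2·2.5 + 4·9.5 = 43, giving y* = 22.9767.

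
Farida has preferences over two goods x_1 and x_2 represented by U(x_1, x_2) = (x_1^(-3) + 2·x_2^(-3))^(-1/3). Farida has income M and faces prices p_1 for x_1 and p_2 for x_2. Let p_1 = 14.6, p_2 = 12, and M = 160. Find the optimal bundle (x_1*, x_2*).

x_1* = 5.4077, x_2* = 6.754

MU_x_1 ∝ x_1^(-4), MU_x_2 ∝ 2·x_2^(-4), so MRS = (1/2)·(x_2/x_1)^(4) = p_1/p_2.
Solve for the ratio: x_2/x_1 = [2·p_1/p_2]^(0.25).
Substitute x_2 = (x_2/x_1)·x_1 into the budget: x_1* = M/(p_1 + p_2·(x_2/x_1)).
Numerically x_2/x_1 = 1.248965, so x_1* = 160/(14.6 + 12·1.248965) = 5.4077 and x_2* = 1.248965·5.4077 = 6.754.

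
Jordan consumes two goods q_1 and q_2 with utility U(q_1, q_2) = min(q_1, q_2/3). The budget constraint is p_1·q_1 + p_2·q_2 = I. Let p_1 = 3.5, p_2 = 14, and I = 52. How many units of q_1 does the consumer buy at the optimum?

q_1* = 1.1429

With perfect complements, no substitution: consume in ratio q_1:q_2 = 1:3.
Budget: p_1·q_1 + p_2·3·q_1 = I, so (p_1 + 3·p_2)·q_1 = I.
Demand: q_1*(p_1,p_2,I) = I/(p_1 + 3·p_2), q_2* = 3·I/(p_1 + 3·p_2).
Here 3.5 + 3·14 = 45.5, giving q_1* = 1.1429.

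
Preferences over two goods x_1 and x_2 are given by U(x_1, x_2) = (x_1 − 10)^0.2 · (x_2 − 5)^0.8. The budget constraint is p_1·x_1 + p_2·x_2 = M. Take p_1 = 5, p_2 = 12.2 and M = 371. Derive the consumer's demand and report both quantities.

Discretionary income = 371 − 10·5 − 5·12.2 = 260; x_1* = 10 + 0.2·260/5 = 20.4; x_2* = 5 + 0.8·260/12.2 = 22.0492.

x_1* = 20.4, x_2* = 22.0492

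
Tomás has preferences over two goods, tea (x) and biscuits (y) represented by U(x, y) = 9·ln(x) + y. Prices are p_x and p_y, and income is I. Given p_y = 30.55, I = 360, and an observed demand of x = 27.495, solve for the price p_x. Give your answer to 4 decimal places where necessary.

p_x = 10

MU_x = 9/x, MU_y = 1. Tangency: 9/x = p_x/p_y.
So x*(p_x,p_y) = 9·p_y/p_x, independent of income; and y* = (I − 9·p_y)/p_y.
Set x* = 27.495 in the demand function and solve for p_x: p_x = 10.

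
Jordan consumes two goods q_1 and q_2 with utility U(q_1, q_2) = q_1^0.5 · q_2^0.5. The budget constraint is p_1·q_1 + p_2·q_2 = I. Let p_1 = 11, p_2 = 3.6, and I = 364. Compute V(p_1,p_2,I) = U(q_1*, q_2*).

Demand: q_1*(p_1,p_2,I) = 0.5·I/p_1 and q_2* = 0.5·I/p_2.
At p_1=11, p_2=3.6, I=364: q_1* = 0.5·364/11 = 16.5455, q_2* = 50.5556.
Utility at the optimum: U(16.5455, 50.5556) = 28.9217.

V = 28.9217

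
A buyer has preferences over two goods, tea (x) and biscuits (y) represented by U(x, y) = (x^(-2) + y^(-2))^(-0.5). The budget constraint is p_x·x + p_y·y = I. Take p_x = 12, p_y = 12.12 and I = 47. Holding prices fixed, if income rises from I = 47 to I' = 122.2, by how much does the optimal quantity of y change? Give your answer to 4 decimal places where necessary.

With the ratio pinned down, the budget gives x* = I/(p_x + p_y·(y/x)) and y* = (y/x)·x*.
Numerically y/x = 0.996689, so x* = 47/(12 + 12.12·0.996689) = 1.9518 and y* = 0.996689·1.9518 = 1.9454.
At I' = 122.2: y* = 5.058. Change: 5.058 − 1.9454 = 3.1126.

Δy* = 3.1126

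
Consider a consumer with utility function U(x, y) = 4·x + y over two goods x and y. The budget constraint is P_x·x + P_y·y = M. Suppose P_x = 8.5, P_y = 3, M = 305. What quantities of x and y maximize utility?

x* = 35.8824, y* = 0

Perfect substitutes: compare marginal utility per dollar. 4/P_x vs 1/P_y → 0.4706 vs 0.3333.
x gives more utility per dollar, so spend all income on x: x* = M/P_x, y* = 0.
Numerically: x* = 35.8824, y* = 0.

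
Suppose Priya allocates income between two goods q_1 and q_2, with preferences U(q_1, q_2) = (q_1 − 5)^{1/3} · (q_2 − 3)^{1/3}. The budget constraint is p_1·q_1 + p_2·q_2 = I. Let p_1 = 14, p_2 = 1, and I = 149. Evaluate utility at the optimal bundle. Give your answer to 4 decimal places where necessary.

This is Cobb-Douglas in (q_1−5, q_2−3): tangency gives 1/3·p_2·(q_2−3) = 1/3·p_1·(q_1−5).
Substituting into the budget: q_1* = 5 + 0.5·(I − 5·p_1 − 3·p_2)/p_1, and q_2* = 3 + 0.5·(…)/p_2.
Discretionary income = 149 − 5·14 − 3·1 = 76; q_1* = 5 + 0.5·76/14 = 7.7143; q_2* = 3 + 0.5·76/1 = 41.
Utility at the optimum: U(7.7143, 41) = 4.6897.

V = 4.6897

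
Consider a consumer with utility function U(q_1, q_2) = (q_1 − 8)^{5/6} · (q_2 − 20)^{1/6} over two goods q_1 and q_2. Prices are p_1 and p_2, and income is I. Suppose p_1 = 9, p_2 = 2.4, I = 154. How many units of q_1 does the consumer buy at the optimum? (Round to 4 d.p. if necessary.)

MRS = 5·(q_2−20)/(q_1−8). Tangency with p_1/p_2 gives q_2−20 = (1/5)·(p_1/p_2)·(q_1−8).
Substituting into the budget: q_1* = 8 + 5/6·(I − 8·p_1 − 20·p_2)/p_1, and q_2* = 20 + 1/6·(…)/p_2.
Discretionary income = 154 − 8·9 − 20·2.4 = 34; q_1* = 8 + 5/6·34/9 = 11.1481.

q_1* = 11.1481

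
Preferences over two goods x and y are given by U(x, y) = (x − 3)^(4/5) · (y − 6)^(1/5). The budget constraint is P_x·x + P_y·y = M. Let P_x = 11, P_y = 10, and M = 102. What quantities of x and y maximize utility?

This is Cobb-Douglas in (x−3, y−6): tangency gives 0.8·P_y·(y−6) = 0.2·P_x·(x−3).
Substituting into the budget: x* = 3 + 0.8·(M − 3·P_x − 6·P_y)/P_x, and y* = 6 + 0.2·(…)/P_y.
Discretionary income = 102 − 3·11 − 6·10 = 9; x* = 3 + 0.8·9/11 = 3.6545; y* = 6 + 0.2·9/10 = 6.18.

x* = 3.6545, y* = 6.18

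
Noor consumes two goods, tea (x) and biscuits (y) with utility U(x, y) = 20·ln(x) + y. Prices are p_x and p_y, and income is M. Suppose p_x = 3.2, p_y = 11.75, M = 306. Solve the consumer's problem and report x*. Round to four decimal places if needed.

MU_x = 20/x, MU_y = 1. Tangency: 20/x = p_x/p_y.
So x*(p_x,p_y) = 20·p_y/p_x, independent of income; and y* = (M − 20·p_y)/p_y.
At the given prices: x* = 20·11.75/3.2 = 73.4375.

x* = 73.4375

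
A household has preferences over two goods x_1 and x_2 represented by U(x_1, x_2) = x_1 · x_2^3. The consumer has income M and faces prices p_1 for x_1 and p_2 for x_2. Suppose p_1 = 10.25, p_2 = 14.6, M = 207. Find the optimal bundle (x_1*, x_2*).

x_1* = 5.0488, x_2* = 10.6336

At p_1=10.25, p_2=14.6, M=207: x_1* = 0.25·207/10.25 = 5.0488, x_2* = 10.6336.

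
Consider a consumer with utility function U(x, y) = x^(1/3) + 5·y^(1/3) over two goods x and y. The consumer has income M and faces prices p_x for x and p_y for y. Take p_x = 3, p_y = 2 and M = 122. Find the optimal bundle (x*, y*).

With the ratio pinned down, the budget gives x* = M/(p_x + p_y·(y/x)) and y* = (y/x)·x*.
Numerically y/x = 20.539596, so x* = 122/(3 + 2·20.539596) = 2.7677 and y* = 20.539596·2.7677 = 56.8484.

x* = 2.7677, y* = 56.8484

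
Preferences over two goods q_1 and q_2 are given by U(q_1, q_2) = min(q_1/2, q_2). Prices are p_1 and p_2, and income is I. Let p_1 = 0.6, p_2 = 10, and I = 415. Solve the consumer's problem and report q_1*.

Demand: q_1*(p_1,p_2,I) = 2·I/(2·p_1 + p_2), q_2* = I/(2·p_1 + p_2).
Here 2·0.6 + 10 = 11.2, giving q_1* = 74.1071.

q_1* = 74.1071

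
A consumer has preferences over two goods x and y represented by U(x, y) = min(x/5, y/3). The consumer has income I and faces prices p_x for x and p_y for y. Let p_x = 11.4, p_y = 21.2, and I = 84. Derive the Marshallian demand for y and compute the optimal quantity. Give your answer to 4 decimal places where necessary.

With perfect complements, no substitution: consume in ratio x:y = 5:3.
Budget: p_x·x + p_y·(3/5)·x = I, so (5·p_x + 3·p_y)·x = 5·I.
Demand: x*(p_x,p_y,I) = 5·I/(5·p_x + 3·p_y), y* = 3·I/(5·p_x + 3·p_y).
Here 5·11.4 + 3·21.2 = 120.6, giving y* = 2.0896.

y* = 2.0896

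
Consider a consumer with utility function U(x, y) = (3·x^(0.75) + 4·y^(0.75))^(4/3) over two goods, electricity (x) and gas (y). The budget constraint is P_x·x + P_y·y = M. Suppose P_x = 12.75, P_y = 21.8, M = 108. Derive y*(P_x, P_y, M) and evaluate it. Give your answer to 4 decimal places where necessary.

y* = 1.919

Substitute y = (y/x)·x into the budget: x* = M/(P_x + P_y·(y/x)).
Numerically y/x = 0.369802, so x* = 108/(12.75 + 21.8·0.369802) = 5.1894 and y* = 0.369802·5.1894 = 1.919.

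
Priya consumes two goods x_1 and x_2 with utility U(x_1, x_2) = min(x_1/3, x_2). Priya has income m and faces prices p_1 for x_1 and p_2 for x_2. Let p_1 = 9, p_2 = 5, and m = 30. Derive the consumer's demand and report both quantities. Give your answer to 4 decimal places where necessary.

x_1* = 2.8125, x_2* = 0.9375

With perfect complements, no substitution: consume in ratio x_1:x_2 = 3:1.
Budget: p_1·x_1 + p_2·(1/3)·x_1 = m, so (3·p_1 + p_2)·x_1 = 3·m.
Demand: x_1*(p_1,p_2,m) = 3·m/(3·p_1 + p_2), x_2* = m/(3·p_1 + p_2).
Here 3·9 + 5 = 32, giving x_1* = 2.8125 and x_2* = 0.9375.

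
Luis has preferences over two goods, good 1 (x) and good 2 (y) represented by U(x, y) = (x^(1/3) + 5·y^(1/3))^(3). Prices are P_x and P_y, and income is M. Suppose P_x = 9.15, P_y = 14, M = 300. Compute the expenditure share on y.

From the CES first-order condition, (1/5)·(y/x)^(2/3) = P_x/P_y.
Hence y/x = (5·P_x/P_y)^(1/(2/3)), i.e. raised to the 1.5 power.
Substitute y = (y/x)·x into the budget: x* = M/(P_x + P_y·(y/x)).
Numerically y/x = 5.907376, so x* = 300/(9.15 + 14·5.907376) = 3.2661 and y* = 5.907376·3.2661 = 19.294.
Expenditure on y: 14·19.294 = 270.1154; share = 0.9004.

share on y = 0.9004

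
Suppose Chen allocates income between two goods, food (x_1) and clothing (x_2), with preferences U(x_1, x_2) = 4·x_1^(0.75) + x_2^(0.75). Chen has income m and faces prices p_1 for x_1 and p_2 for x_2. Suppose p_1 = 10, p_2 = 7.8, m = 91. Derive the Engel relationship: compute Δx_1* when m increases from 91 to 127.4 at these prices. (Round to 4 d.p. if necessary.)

Δx_1* = 3.6103

MU_x_1 ∝ 4·x_1^(-0.25), MU_x_2 ∝ x_2^(-0.25), so MRS = 4·(x_2/x_1)^(0.25) = p_1/p_2.
Solve for the ratio: x_2/x_1 = [(1/4)·p_1/p_2]^(4).
With the ratio pinned down, the budget gives x_1* = m/(p_1 + p_2·(x_2/x_1)) and x_2* = (x_2/x_1)·x_1*.
Numerically x_2/x_1 = 0.010553, so x_1* = 91/(10 + 7.8·0.010553) = 9.0257.
At m' = 127.4: x_1* = 12.636. Change: 12.636 − 9.0257 = 3.6103.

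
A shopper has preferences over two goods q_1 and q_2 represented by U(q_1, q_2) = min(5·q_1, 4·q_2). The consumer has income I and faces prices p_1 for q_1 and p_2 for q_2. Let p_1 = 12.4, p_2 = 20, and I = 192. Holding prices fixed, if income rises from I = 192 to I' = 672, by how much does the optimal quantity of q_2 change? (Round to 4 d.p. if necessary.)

Leontief preferences: the optimum is at the kink where q_1/4 = q_2/5, i.e. q_2 = (5/4)·q_1.
Budget: p_1·q_1 + p_2·(5/4)·q_1 = I, so (4·p_1 + 5·p_2)·q_1 = 4·I.
Demand: q_1*(p_1,p_2,I) = 4·I/(4·p_1 + 5·p_2), q_2* = 5·I/(4·p_1 + 5·p_2).
Here 4·12.4 + 5·20 = 149.6, giving q_2* = 6.4171.
At I' = 672: q_2* = 22.4599. Change: 22.4599 − 6.4171 = 16.0428.

Δq_2* = 16.0428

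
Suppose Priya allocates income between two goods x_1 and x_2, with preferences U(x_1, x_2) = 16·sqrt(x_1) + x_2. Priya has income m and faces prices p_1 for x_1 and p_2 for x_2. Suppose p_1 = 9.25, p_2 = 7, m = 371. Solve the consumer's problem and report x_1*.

x_1* = 36.6516

Thus x_1* = (8·p_2/p_1)² — independent of m — with the rest of income spent on x_2.
Plugging in: x_1* = (8·7/9.25)² = 36.6516.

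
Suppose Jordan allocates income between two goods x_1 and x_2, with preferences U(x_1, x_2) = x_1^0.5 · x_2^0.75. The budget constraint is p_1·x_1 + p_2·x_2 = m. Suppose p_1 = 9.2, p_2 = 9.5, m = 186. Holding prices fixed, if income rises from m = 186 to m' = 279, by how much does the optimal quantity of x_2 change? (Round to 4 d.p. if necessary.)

Tangency: MRS = (2/3)·x_2/x_1 = p_1/p_2.
So 0.5·p_2·x_2 = 0.75·p_1·x_1; combined with the budget, a share 0.4 of income goes to x_1.
Demand: x_1*(p_1,p_2,m) = 0.4·m/p_1 and x_2* = 0.6·m/p_2.
At p_1=9.2, p_2=9.5, m=186: x_2* = 0.6·186/9.5 = 11.7474.
At m' = 279: x_2* = 17.6211. Change: 17.6211 − 11.7474 = 5.8737.

Δx_2* = 5.8737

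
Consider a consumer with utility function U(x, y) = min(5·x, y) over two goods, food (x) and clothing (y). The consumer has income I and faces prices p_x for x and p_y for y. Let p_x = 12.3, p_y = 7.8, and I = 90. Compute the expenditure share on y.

share on y = 0.7602

Leontief preferences: the optimum is at the kink where x/1 = y/5, i.e. y = 5·x.
Budget: p_x·x + p_y·5·x = I, so (p_x + 5·p_y)·x = I.
Demand: x*(p_x,p_y,I) = I/(p_x + 5·p_y), y* = 5·I/(p_x + 5·p_y).
Here 12.3 + 5·7.8 = 51.3, giving x* = 1.7544 and y* = 8.7719.
Expenditure on y: 7.8·8.7719 = 68.4211; share = 0.7602.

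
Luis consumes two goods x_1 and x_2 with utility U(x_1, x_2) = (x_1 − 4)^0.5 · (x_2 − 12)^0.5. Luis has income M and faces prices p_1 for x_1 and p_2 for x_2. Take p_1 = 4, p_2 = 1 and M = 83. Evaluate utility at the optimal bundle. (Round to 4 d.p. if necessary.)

V = 13.75

MRS = (x_2−12)/(x_1−4). Tangency with p_1/p_2 gives x_2−12 = (p_1/p_2)·(x_1−4).
After buying the subsistence bundle (4, 12), a share 0.5 of the remaining income goes to x_1: x_1* = 4 + 0.5·(M − 4p_1 − 12p_2)/p_1.
Discretionary income = 83 − 4·4 − 12·1 = 55; x_1* = 4 + 0.5·55/4 = 10.875; x_2* = 12 + 0.5·55/1 = 39.5.
Utility at the optimum: U(10.875, 39.5) = 13.75.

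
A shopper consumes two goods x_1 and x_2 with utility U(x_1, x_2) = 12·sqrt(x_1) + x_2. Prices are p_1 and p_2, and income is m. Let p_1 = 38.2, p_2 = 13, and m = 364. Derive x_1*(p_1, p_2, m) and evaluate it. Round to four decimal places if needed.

x_1* = 4.1693

Solve: √x_1 = 6·p_2/p_1, so x_1*(p_1,p_2) = (6·p_2/p_1)², and x_2* = (m − p_1·x_1*)/p_2.
Plugging in: x_1* = (6·13/38.2)² = 4.1693.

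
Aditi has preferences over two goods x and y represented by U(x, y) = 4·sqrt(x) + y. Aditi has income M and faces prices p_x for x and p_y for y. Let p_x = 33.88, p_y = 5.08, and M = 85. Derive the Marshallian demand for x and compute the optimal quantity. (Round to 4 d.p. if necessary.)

x* = 0.0899

Set MRS = p_x/p_y: 2·x^(−1/2) = p_x/p_y.
Solve: √x = 2·p_y/p_x, so x*(p_x,p_y) = (2·p_y/p_x)², and y* = (M − p_x·x*)/p_y.
Plugging in: x* = (2·5.08/33.88)² = 0.0899.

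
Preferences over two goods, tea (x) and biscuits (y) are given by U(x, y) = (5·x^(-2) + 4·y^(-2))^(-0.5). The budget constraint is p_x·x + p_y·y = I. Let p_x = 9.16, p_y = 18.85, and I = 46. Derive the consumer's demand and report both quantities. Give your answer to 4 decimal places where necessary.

MU_x ∝ 5·x^(-3), MU_y ∝ 4·y^(-3), so MRS = (5/4)·(y/x)^(3) = p_x/p_y.
Solve for the ratio: y/x = [(4/5)·p_x/p_y]^(1/3).
Substitute y = (y/x)·x into the budget: x* = I/(p_x + p_y·(y/x)).
Numerically y/x = 0.729835, so x* = 46/(9.16 + 18.85·0.729835) = 2.0072 and y* = 0.729835·2.0072 = 1.4649.

x* = 2.0072, y* = 1.4649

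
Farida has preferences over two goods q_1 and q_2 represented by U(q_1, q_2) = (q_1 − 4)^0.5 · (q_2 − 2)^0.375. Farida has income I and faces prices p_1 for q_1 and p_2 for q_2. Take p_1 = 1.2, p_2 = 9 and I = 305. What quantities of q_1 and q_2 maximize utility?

Let q_1' = q_1−4, q_2' = q_2−2. MRS = (4/3)·q_2'/q_1' = p_1/p_2.
Substituting into the budget: q_1* = 4 + 4/7·(I − 4·p_1 − 2·p_2)/p_1, and q_2* = 2 + 3/7·(…)/p_2.
Discretionary income = 305 − 4·1.2 − 2·9 = 282.2; q_1* = 4 + 4/7·282.2/1.2 = 138.381; q_2* = 2 + 3/7·282.2/9 = 15.4381.

q_1* = 138.381, q_2* = 15.4381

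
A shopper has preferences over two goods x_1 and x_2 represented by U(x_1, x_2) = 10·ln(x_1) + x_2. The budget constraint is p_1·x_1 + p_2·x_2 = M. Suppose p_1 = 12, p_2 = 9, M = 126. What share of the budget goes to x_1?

share on x_1 = 0.7143

MU_x_1 = 10/x_1, MU_x_2 = 1. Tangency: 10/x_1 = p_1/p_2.
So x_1*(p_1,p_2) = 10·p_2/p_1, independent of income; and x_2* = (M − 10·p_2)/p_2.
At the given prices: x_1* = 10·9/12 = 7.5, and x_2* = 4.
Expenditure on x_1: 12·7.5 = 90; share = 0.7143.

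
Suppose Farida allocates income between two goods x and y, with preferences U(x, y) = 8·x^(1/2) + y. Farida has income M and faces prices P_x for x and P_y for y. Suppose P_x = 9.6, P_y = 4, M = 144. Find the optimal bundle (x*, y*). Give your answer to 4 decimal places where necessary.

x* = 2.7778, y* = 29.3333

Thus x* = (4·P_y/P_x)² — independent of M — with the rest of income spent on y.
Plugging in: x* = (4·4/9.6)² = 2.7778, y* = 29.3333.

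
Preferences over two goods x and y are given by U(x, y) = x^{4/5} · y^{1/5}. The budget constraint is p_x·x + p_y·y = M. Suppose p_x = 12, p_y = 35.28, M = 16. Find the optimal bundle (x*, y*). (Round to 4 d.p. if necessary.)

MU_x/MU_y = (0.8·y)/(0.2·x); tangency sets this equal to p_x/p_y.
Rearranging, p_y·y = (1/4)·p_x·x. Substituting into the budget gives p_x·x·(1 + (1/4)) = M.
Demand: x*(p_x,p_y,M) = 0.8·M/p_x and y* = 0.2·M/p_y.
At p_x=12, p_y=35.28, M=16: x* = 0.8·16/12 = 1.0667, y* = 0.0907.

x* = 1.0667, y* = 0.0907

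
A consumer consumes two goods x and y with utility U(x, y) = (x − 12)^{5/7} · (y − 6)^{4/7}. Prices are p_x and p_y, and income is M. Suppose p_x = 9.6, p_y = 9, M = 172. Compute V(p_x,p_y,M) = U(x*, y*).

After buying the subsistence bundle (12, 6), a share 5/9 of the remaining income goes to x: x* = 12 + 5/9·(M − 12p_x − 6p_y)/p_x.
Discretionary income = 172 − 12·9.6 − 6·9 = 2.8; x* = 12 + 5/9·2.8/9.6 = 12.162; y* = 6 + 4/9·2.8/9 = 6.1383.
Utility at the optimum: U(12.162, 6.1383) = 0.088.

V = 0.088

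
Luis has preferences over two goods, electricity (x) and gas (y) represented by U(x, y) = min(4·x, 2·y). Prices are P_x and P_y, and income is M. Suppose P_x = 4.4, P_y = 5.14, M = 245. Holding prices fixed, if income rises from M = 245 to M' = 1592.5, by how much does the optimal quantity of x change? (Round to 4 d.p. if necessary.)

Δx* = 91.7916

Here 2·4.4 + 4·5.14 = 29.36, giving x* = 16.6894.
At M' = 1592.5: x* = 108.4809. Change: 108.4809 − 16.6894 = 91.7916.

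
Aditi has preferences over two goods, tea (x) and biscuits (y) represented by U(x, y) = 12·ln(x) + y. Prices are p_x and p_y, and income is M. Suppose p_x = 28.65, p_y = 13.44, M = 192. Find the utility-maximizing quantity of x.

x* = 5.6293

Set MRS = p_x/p_y: (12/x)/1 = p_x/p_y.
So x*(p_x,p_y) = 12·p_y/p_x, independent of income; and y* = (M − 12·p_y)/p_y.
At the given prices: x* = 12·13.44/28.65 = 5.6293.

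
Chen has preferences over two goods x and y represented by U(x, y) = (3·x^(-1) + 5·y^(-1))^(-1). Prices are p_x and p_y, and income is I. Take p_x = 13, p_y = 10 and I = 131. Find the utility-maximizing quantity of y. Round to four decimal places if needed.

MRS = MU_x/MU_y = (3/5)·(y/x)^(2). Set equal to p_x/p_y.
Hence y/x = ((5/3)·p_x/p_y)^(1/(2)), i.e. raised to the 0.5 power.
With the ratio pinned down, the budget gives x* = I/(p_x + p_y·(y/x)) and y* = (y/x)·x*.
Numerically y/x = 1.47196, so x* = 131/(13 + 10·1.47196) = 4.7259 and y* = 1.47196·4.7259 = 6.9563.

y* = 6.9563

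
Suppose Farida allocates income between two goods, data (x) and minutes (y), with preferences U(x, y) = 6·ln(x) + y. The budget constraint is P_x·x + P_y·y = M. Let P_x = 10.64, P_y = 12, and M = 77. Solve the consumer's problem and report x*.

So x*(P_x,P_y) = 6·P_y/P_x, independent of income; and y* = (M − 6·P_y)/P_y.
At the given prices: x* = 6·12/10.64 = 6.7669.

x* = 6.7669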